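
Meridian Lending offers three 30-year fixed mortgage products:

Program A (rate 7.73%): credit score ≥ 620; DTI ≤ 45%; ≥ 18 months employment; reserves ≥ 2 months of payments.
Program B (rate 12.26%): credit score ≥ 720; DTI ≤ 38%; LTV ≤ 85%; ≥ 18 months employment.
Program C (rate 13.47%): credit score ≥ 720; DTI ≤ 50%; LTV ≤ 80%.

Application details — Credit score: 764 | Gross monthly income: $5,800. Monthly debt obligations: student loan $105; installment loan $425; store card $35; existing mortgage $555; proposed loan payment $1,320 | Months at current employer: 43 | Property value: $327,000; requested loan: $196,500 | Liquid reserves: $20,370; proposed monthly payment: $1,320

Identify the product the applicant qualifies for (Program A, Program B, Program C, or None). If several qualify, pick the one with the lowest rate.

Program A

Total debts = (105 + 425 + 35 + 555 + 1,320) = 2,440; DTI = 2,440/5,800 = 42.1%.
LTV = 196,500/327,000 = 60.1%.
Reserves = 20,370/1,320 = 15.4 months.
Program A: score 764 ≥ 620; DTI 42.1% ≤ 45%; employment 43 ≥ 18 mo; reserves 15.4 ≥ 2 mo → qualifies.
Program B: score 764 ≥ 720; DTI 42.1% > 38%; LTV 60.1% ≤ 85%; employment 43 ≥ 18 mo → does not qualify.
Program C: score 764 ≥ 720; DTI 42.1% ≤ 50%; LTV 60.1% ≤ 80% → qualifies.
Qualifying: Program A, Program C. Lowest rate is 7.73% → Program A.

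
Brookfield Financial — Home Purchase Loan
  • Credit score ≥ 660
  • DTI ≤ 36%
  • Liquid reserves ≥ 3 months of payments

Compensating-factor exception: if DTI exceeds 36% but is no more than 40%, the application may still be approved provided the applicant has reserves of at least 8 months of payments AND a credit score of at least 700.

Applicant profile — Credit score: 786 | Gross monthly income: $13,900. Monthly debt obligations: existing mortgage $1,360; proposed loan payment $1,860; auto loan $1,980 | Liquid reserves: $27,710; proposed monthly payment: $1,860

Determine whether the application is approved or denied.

Credit score 786 ≥ 660 (meets base)
Total debts = (1,360 + 1,860 + 1,980) = 5,200. DTI: 5,200 ÷ 13,900 = 37.4%, over the 36% base limit.
Reserves: 27,710 ÷ 1,860 = 14.9 months (meets 3-month minimum)
DTI 37.4% is within the 36%–40% exception band; checking compensating factors.
Reserves 14.9 ≥ 8 months; credit score 786 ≥ 700.
Both override conditions satisfied; DTI exception granted.

Approved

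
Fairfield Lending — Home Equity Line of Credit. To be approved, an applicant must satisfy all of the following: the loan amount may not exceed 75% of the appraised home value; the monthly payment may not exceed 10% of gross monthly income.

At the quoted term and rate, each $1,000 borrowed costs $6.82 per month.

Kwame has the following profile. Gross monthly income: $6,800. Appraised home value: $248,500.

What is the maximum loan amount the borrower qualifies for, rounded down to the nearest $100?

$99,700

Payment cap: 10% × $6,800 = $680/month.
At $6.82 per $1,000, that supports 680/6.82 × 1,000 ≈ $99,706 → $99,700.
LTV cap: 75% × $248,500 = $186,375 → $186,300.
Binding constraint: payment-to-income.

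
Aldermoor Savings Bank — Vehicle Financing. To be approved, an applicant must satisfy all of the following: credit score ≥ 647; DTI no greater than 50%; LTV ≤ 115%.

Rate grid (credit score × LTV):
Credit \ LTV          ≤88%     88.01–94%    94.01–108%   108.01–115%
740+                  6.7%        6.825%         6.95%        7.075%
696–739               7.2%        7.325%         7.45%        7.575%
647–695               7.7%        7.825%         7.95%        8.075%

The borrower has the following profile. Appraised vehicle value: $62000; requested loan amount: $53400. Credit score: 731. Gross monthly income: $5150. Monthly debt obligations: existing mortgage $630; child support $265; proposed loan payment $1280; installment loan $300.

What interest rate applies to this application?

Credit score 731 ≥ 647; Total monthly debts = (630 + 265 + 1,280 + 300) = 2,475. Debt-to-income = 2,475/5,150 = 48.1% — meets 50% limit
Loan-to-value = 53,400/62,000 = 86.1% — pass (115% max)
Row: 731 falls in 696–739. Column: 86.1% falls in ≤88%. Rate = 7.2%.

7.2%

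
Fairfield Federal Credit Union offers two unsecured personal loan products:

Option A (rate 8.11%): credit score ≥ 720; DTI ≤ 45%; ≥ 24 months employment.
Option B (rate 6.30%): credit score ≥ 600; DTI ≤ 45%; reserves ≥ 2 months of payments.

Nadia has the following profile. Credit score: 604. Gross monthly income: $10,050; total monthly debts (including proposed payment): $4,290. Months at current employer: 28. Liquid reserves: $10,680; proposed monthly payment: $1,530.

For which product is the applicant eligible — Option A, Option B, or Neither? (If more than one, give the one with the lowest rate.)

DTI = 4,290/10,050 = 42.7%.
Reserves = 10,680/1,530 = 7.0 months.
Option A: score 604 < 720; DTI 42.7% ≤ 45%; employment 28 ≥ 24 mo → does not qualify.
Option B: score 604 ≥ 600; DTI 42.7% ≤ 45%; reserves 7.0 ≥ 2 mo → qualifies.

Option B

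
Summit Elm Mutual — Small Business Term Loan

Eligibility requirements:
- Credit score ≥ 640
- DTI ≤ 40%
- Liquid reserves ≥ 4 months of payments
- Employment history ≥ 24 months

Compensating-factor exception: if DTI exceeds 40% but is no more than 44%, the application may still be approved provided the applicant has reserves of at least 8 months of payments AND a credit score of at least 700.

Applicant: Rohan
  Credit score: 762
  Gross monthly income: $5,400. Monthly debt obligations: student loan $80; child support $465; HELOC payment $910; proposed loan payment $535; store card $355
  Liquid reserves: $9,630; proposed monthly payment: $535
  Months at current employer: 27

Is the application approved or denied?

Credit score 762 ≥ 640 (meets base)
Total debts = (80 + 465 + 910 + 535 + 355) = 2,345. DTI: 2,345 ÷ 5,400 = 43.4%, over the 40% base limit.
Reserves: 9,630 ÷ 535 = 18.0 months (meets 4-month minimum)
Employment 27 ≥ 24 months
DTI 43.4% is within the 40%–44% exception band; checking compensating factors.
Reserves 18.0 ≥ 8 months; credit score 762 ≥ 700.
Both compensating conditions met → exception applies.

Approved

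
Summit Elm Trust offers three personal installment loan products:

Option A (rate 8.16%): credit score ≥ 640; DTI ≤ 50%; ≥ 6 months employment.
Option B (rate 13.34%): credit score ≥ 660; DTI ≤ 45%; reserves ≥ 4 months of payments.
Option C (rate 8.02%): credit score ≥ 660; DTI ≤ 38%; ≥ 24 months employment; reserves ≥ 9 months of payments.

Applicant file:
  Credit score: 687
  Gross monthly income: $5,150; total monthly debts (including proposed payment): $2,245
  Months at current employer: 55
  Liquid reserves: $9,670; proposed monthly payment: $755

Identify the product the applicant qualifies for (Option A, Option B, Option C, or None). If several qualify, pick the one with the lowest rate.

DTI = 2,245/5,150 = 43.6%.
Reserves = 9,670/755 = 12.8 months.
Option A: score 687 ≥ 640; DTI 43.6% ≤ 50%; employment 55 ≥ 6 mo → qualifies.
Option B: score 687 ≥ 660; DTI 43.6% ≤ 45%; reserves 12.8 ≥ 4 mo → qualifies.
Option C: score 687 ≥ 660; DTI 43.6% > 38%; employment 55 ≥ 24 mo; reserves 12.8 ≥ 9 mo → does not qualify.
Qualifying: Option A, Option B. Lowest rate is 8.16% → Option A.

Option A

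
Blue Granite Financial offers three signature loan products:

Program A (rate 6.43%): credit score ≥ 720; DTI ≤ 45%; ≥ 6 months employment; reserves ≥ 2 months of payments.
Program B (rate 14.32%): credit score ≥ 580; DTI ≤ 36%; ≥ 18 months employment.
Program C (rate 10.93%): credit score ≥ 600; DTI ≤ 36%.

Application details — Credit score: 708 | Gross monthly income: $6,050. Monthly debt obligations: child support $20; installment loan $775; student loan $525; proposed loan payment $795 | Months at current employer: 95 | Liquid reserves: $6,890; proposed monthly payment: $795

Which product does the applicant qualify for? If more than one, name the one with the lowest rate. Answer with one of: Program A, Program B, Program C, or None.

Total debts = (20 + 775 + 525 + 795) = 2,115; DTI = 2,115/6,050 = 35%.
Reserves = 6,890/795 = 8.7 months.
Program A: score 708 < 720; DTI 35% ≤ 45%; employment 95 ≥ 6 mo; reserves 8.7 ≥ 2 mo → does not qualify.
Program B: score 708 ≥ 580; DTI 35% ≤ 36%; employment 95 ≥ 18 mo → qualifies.
Program C: score 708 ≥ 600; DTI 35% ≤ 36% → qualifies.
Qualifying: Program B, Program C. Lowest rate is 10.93% → Program C.

Program C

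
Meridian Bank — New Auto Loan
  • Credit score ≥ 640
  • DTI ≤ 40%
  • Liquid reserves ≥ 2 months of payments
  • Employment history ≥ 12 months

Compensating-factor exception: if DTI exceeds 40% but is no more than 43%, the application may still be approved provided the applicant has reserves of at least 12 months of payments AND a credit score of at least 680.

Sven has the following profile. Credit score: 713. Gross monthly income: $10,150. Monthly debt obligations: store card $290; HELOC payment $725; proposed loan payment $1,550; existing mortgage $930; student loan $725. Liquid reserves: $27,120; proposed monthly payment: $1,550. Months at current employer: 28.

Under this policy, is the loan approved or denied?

Approved

Credit score 713 ≥ 640 (meets base)
Total debts = (290 + 725 + 1,550 + 930 + 725) = 4,220. DTI = 4,220/10,150 = 41.6% > 40% — standard DTI limit exceeded.
Reserves = 27,120/1,550 = 17.5 months ≥ 2
Employment 28 ≥ 12 months
DTI 41.6% is within the 40%–43% exception band; checking compensating factors.
Reserves 17.5 ≥ 12 months; credit score 713 ≥ 680.
Both override conditions satisfied; DTI exception granted.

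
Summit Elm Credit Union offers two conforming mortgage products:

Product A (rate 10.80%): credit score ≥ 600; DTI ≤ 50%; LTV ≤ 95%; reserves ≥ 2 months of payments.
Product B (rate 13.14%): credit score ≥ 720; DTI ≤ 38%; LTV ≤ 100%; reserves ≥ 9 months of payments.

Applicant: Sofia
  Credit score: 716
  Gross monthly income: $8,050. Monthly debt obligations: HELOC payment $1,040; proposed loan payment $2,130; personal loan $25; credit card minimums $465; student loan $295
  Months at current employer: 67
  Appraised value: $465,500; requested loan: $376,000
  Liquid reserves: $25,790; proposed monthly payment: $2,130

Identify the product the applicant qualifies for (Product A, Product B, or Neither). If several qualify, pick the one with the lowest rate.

Total debts = (1,040 + 2,130 + 25 + 465 + 295) = 3,955; DTI = 3,955/8,050 = 49.1%.
LTV = 376,000/465,500 = 80.8%.
Reserves = 25,790/2,130 = 12.1 months.
Product A: score 716 ≥ 600; DTI 49.1% ≤ 50%; LTV 80.8% ≤ 95%; reserves 12.1 ≥ 2 mo → qualifies.
Product B: score 716 < 720; DTI 49.1% > 38%; LTV 80.8% ≤ 100%; reserves 12.1 ≥ 9 mo → does not qualify.

Product A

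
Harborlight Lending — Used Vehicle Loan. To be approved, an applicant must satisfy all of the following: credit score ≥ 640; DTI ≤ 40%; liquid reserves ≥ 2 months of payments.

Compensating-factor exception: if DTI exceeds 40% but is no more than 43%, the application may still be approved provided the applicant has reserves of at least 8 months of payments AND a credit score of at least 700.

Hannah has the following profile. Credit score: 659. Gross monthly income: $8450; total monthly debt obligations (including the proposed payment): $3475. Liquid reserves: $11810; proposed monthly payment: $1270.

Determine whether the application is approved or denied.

Credit score 659 ≥ 640 (meets base)
DTI = 3,475/8,450 = 41.1% > 40% — standard DTI limit exceeded.
Liquid reserves cover 11,810/1,270 = 9.3 months — ≥ 2 required
41.1% falls in the override range (40%–43%), so the compensating-factor test applies.
Reserves 9.3 ≥ 8 months; credit score 659 < 700.
Override conditions not both satisfied; exception does not apply.

Denied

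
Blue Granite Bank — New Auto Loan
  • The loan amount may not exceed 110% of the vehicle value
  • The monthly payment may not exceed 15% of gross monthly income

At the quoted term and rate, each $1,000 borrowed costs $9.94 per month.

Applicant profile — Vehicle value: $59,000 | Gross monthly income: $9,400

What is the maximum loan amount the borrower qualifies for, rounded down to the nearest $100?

$64,900

Payment cap: 15% × $9,400 = $1,410/month.
At $9.94 per $1,000, that supports 1,410/9.94 × 1,000 ≈ $141,851 → $141,800.
LTV cap: 110% × $59,000 = $64,900 → $64,900.
Binding constraint: loan-to-value.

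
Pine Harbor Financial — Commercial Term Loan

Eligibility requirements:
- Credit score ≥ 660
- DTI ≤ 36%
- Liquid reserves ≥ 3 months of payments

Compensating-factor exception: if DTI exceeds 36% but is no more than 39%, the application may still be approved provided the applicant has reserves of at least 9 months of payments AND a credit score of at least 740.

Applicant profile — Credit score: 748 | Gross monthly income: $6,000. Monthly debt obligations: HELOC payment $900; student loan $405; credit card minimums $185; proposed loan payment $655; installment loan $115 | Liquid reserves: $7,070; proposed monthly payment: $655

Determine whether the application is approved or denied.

Approved

Credit score 748 ≥ 660 (meets base)
Total debts = (900 + 405 + 185 + 655 + 115) = 2,260. DTI = 2,260/6,000 = 37.7% > 36% — standard DTI limit exceeded.
Reserves = 7,070/655 = 10.8 months ≥ 3
37.7% falls in the override range (36%–39%), so the compensating-factor test applies.
Override check — reserves: 10.8 mo (ok); score: 748 (ok).
Both compensating conditions met → exception applies.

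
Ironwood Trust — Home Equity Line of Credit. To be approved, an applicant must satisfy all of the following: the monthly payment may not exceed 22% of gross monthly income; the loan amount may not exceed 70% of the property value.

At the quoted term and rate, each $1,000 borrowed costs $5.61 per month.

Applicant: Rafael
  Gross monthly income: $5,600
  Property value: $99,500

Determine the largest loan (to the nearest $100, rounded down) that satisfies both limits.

Payment cap: 22% × $5,600 = $1,232/month.
At $5.61 per $1,000, that supports 1,232/5.61 × 1,000 ≈ $219,607 → $219,600.
LTV cap: 70% × $99,500 = $69,650 → $69,600.
Binding constraint: loan-to-value.

$69,600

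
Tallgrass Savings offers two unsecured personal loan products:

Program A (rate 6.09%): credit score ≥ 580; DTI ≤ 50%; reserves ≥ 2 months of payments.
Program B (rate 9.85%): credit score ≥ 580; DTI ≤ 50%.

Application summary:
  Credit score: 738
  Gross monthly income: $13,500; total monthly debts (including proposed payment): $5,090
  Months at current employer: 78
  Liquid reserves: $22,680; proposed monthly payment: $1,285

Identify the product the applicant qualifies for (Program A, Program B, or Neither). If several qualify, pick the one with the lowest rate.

Program A

DTI = 5,090/13,500 = 37.7%.
Reserves = 22,680/1,285 = 17.6 months.
Program A: score 738 ≥ 580; DTI 37.7% ≤ 50%; reserves 17.6 ≥ 2 mo → qualifies.
Program B: score 738 ≥ 580; DTI 37.7% ≤ 50% → qualifies.
Qualifying: Program A, Program B. Lowest rate is 6.09% → Program A.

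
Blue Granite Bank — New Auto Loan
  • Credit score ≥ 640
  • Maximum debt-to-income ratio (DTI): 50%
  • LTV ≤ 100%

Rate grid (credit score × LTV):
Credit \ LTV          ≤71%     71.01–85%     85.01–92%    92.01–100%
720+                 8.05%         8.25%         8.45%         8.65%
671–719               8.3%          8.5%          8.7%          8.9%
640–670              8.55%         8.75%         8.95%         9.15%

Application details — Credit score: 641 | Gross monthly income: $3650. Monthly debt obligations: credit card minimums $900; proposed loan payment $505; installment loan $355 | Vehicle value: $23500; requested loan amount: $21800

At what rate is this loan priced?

9.15%

Credit score 641 ≥ 640; Total monthly debts = (900 + 505 + 355) = 1,760. DTI = 1,760/3,650 = 48.2% ≤ 50%
LTV: 21,800 ÷ 23,500 = 92.8%, within 100% cap
Score 641 is in the 640–670 band; LTV 92.8% is in the 92.01–100% band → 9.15%.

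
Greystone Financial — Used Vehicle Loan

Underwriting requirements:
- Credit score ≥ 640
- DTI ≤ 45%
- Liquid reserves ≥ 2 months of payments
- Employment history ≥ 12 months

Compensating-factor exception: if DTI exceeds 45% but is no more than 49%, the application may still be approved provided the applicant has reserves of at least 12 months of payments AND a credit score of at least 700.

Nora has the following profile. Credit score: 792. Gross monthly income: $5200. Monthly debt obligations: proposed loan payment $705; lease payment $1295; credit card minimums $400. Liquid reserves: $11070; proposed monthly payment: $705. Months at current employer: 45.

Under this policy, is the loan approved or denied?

Credit score 792 ≥ 640 (meets base)
Total debts = (705 + 1,295 + 400) = 2,400. DTI: 2,400 ÷ 5,200 = 46.2%, over the 45% base limit.
Liquid reserves cover 11,070/705 = 15.7 months — ≥ 2 required
Employment 45 ≥ 12 months
DTI 46.2% is within the 45%–49% exception band; checking compensating factors.
Override check — reserves: 15.7 mo (ok); score: 792 (ok).
Both override conditions satisfied; DTI exception granted.

Approved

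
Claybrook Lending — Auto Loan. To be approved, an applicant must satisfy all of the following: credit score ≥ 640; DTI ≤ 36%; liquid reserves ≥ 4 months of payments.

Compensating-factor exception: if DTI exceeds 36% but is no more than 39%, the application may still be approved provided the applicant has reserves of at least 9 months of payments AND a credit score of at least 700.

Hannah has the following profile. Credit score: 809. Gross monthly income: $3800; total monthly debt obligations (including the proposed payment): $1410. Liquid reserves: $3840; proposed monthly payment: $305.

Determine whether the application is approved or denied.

Credit score 809 ≥ 640 (meets base)
DTI = 1,410/3,800 = 37.1% > 36% — standard DTI limit exceeded.
Reserves: 3,840 ÷ 305 = 12.6 months (meets 4-month minimum)
DTI 37.1% is within the 36%–39% exception band; checking compensating factors.
Override check — reserves: 12.6 mo (ok); score: 809 (ok).
Both override conditions satisfied; DTI exception granted.

Approved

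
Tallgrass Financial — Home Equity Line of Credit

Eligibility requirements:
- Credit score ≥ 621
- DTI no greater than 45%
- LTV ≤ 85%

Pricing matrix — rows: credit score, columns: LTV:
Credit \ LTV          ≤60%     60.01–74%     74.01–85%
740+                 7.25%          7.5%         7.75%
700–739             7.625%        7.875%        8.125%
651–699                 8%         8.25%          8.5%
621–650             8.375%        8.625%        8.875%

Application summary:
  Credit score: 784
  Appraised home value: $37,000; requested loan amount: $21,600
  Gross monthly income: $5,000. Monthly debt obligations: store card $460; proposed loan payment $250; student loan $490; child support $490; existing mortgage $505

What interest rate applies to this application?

Credit score 784 ≥ 621; Total monthly debts = (460 + 250 + 490 + 490 + 505) = 2,195. Debt-to-income = 2,195/5,000 = 43.9% — meets 45% limit
Loan-to-value = 21,600/37,000 = 58.4% — pass (85% max)
Row: 784 falls in 740+. Column: 58.4% falls in ≤60%. Rate = 7.25%.

7.25%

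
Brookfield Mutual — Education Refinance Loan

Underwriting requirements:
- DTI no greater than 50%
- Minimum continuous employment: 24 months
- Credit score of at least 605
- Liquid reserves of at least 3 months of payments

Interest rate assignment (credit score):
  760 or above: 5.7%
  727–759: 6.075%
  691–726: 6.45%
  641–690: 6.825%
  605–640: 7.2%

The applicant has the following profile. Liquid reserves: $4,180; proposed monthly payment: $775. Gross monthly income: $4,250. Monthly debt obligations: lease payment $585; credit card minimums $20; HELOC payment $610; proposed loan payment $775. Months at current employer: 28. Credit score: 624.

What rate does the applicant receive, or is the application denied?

Approved at 7.2%

Credit score 624 ≥ 605 (meets minimum)
Employment 28 ≥ 24 months
Total monthly debts = (585 + 20 + 610 + 775) = 1,990. DTI: 1,990 ÷ 4,250 = 46.8%, within the 50% cap
Liquid reserves cover 4,180/775 = 5.4 months — ≥ 3 required
All requirements met. Score 624 falls in the 605–640 tier → 7.2%.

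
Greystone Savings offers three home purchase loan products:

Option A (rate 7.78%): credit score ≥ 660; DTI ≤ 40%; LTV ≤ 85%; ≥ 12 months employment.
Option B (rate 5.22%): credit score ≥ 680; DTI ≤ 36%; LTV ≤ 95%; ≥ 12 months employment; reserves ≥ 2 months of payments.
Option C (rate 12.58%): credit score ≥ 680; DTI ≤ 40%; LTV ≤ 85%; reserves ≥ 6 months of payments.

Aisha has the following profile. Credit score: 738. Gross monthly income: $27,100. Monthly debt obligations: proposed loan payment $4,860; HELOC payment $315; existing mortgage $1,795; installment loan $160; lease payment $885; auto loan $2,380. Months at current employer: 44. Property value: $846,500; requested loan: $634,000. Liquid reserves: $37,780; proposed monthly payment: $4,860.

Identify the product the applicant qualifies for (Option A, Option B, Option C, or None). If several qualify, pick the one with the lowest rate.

Option A

Total debts = (4,860 + 315 + 1,795 + 160 + 885 + 2,380) = 10,395; DTI = 10,395/27,100 = 38.4%.
LTV = 634,000/846,500 = 74.9%.
Reserves = 37,780/4,860 = 7.8 months.
Option A: score 738 ≥ 660; DTI 38.4% ≤ 40%; LTV 74.9% ≤ 85%; employment 44 ≥ 12 mo → qualifies.
Option B: score 738 ≥ 680; DTI 38.4% > 36%; LTV 74.9% ≤ 95%; employment 44 ≥ 12 mo; reserves 7.8 ≥ 2 mo → does not qualify.
Option C: score 738 ≥ 680; DTI 38.4% ≤ 40%; LTV 74.9% ≤ 85%; reserves 7.8 ≥ 6 mo → qualifies.
Qualifying: Option A, Option C. Lowest rate is 7.78% → Option A.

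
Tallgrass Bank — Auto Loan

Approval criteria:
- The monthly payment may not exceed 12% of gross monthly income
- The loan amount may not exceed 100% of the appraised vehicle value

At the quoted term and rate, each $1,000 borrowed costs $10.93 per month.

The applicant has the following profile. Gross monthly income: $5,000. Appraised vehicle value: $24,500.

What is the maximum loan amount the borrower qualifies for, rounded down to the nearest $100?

Payment cap: 12% × $5,000 = $600/month.
At $10.93 per $1,000, that supports 600/10.93 × 1,000 ≈ $54,894 → $54,800.
LTV cap: 100% × $24,500 = $24,500 → $24,500.
Binding constraint: loan-to-value.

$24,500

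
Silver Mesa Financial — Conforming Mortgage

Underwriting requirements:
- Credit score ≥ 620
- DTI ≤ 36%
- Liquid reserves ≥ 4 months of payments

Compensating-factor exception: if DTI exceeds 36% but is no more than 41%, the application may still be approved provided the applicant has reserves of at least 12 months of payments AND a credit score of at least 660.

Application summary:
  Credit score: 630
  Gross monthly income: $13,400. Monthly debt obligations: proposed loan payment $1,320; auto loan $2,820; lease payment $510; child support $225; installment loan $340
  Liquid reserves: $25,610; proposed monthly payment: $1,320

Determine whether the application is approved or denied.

Denied

Credit score 630 ≥ 620 (meets base)
Total debts = (1,320 + 2,820 + 510 + 225 + 340) = 5,215. DTI = 5,215/13,400 = 38.9% > 36% — standard DTI limit exceeded.
Liquid reserves cover 25,610/1,320 = 19.4 months — ≥ 4 required
38.9% falls in the override range (36%–41%), so the compensating-factor test applies.
Override check — reserves: 19.4 mo (ok); score: 630 (below 660).
Override conditions not both satisfied; exception does not apply.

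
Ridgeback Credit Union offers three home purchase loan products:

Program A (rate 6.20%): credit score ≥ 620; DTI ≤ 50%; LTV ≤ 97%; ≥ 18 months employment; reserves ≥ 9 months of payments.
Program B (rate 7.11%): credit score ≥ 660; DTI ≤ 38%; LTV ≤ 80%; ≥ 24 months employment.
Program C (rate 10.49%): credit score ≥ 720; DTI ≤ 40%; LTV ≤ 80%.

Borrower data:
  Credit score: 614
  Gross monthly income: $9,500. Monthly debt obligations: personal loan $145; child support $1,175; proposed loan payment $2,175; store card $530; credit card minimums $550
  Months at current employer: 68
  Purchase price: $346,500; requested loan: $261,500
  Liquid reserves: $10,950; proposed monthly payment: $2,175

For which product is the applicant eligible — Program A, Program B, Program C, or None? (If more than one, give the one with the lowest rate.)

None

Total debts = (145 + 1,175 + 2,175 + 530 + 550) = 4,575; DTI = 4,575/9,500 = 48.2%.
LTV = 261,500/346,500 = 75.5%.
Reserves = 10,950/2,175 = 5.0 months.
Program A: score 614 < 620; DTI 48.2% ≤ 50%; LTV 75.5% ≤ 97%; employment 68 ≥ 18 mo; reserves 5.0 < 9 mo → does not qualify.
Program B: score 614 < 660; DTI 48.2% > 38%; LTV 75.5% ≤ 80%; employment 68 ≥ 24 mo → does not qualify.
Program C: score 614 < 720; DTI 48.2% > 40%; LTV 75.5% ≤ 80% → does not qualify.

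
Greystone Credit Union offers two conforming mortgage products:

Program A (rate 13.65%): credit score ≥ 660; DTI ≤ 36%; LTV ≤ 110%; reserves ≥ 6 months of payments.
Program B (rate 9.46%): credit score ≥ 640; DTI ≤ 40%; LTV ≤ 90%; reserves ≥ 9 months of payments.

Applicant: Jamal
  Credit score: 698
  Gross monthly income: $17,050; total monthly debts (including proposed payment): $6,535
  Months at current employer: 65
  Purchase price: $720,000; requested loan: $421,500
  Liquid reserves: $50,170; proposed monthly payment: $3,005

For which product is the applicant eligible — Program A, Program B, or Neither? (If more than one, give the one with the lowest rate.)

DTI = 6,535/17,050 = 38.3%.
LTV = 421,500/720,000 = 58.5%.
Reserves = 50,170/3,005 = 16.7 months.
Program A: score 698 ≥ 660; DTI 38.3% > 36%; LTV 58.5% ≤ 110%; reserves 16.7 ≥ 6 mo → does not qualify.
Program B: score 698 ≥ 640; DTI 38.3% ≤ 40%; LTV 58.5% ≤ 90%; reserves 16.7 ≥ 9 mo → qualifies.

Program B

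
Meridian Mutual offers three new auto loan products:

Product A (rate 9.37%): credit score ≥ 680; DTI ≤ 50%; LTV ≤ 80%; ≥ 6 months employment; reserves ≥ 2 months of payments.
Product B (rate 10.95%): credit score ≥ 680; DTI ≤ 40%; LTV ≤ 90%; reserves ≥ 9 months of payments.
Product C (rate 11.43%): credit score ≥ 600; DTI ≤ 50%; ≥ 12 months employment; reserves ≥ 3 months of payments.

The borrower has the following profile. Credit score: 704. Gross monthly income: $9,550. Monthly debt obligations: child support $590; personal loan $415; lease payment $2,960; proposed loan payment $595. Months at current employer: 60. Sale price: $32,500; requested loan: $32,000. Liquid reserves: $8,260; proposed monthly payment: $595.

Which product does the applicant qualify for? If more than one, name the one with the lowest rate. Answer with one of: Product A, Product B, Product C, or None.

Total debts = (590 + 415 + 2,960 + 595) = 4,560; DTI = 4,560/9,550 = 47.7%.
LTV = 32,000/32,500 = 98.5%.
Reserves = 8,260/595 = 13.9 months.
Product A: score 704 ≥ 680; DTI 47.7% ≤ 50%; LTV 98.5% > 80%; employment 60 ≥ 6 mo; reserves 13.9 ≥ 2 mo → does not qualify.
Product B: score 704 ≥ 680; DTI 47.7% > 40%; LTV 98.5% > 90%; reserves 13.9 ≥ 9 mo → does not qualify.
Product C: score 704 ≥ 600; DTI 47.7% ≤ 50%; employment 60 ≥ 12 mo; reserves 13.9 ≥ 3 mo → qualifies.

Product C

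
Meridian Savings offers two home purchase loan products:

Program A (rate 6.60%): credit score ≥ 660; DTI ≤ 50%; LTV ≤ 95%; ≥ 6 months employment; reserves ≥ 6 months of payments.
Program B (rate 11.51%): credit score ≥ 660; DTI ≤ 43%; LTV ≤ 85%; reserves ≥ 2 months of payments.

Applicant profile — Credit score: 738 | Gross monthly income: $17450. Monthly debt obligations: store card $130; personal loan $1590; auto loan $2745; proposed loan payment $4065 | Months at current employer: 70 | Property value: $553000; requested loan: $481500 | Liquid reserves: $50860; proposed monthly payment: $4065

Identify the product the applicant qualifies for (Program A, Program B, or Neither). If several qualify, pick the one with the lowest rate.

Total debts = (130 + 1,590 + 2,745 + 4,065) = 8,530; DTI = 8,530/17,450 = 48.9%.
LTV = 481,500/553,000 = 87.1%.
Reserves = 50,860/4,065 = 12.5 months.
Program A: score 738 ≥ 660; DTI 48.9% ≤ 50%; LTV 87.1% ≤ 95%; employment 70 ≥ 6 mo; reserves 12.5 ≥ 6 mo → qualifies.
Program B: score 738 ≥ 660; DTI 48.9% > 43%; LTV 87.1% > 85%; reserves 12.5 ≥ 2 mo → does not qualify.

Program A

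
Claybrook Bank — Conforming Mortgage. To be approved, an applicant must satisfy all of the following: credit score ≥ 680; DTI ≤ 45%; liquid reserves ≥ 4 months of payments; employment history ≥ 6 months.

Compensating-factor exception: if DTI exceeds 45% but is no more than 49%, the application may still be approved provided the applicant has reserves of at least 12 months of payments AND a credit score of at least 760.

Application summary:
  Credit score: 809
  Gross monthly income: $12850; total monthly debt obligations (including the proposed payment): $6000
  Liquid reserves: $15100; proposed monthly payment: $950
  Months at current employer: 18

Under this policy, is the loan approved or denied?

Approved

Credit score 809 ≥ 680 (meets base)
DTI = 6,000/12,850 = 46.7% > 45% — standard DTI limit exceeded.
Liquid reserves cover 15,100/950 = 15.9 months — ≥ 4 required
Employment 18 ≥ 6 months
DTI 46.7% is within the 45%–49% exception band; checking compensating factors.
Override check — reserves: 15.9 mo (ok); score: 809 (ok).
Both override conditions satisfied; DTI exception granted.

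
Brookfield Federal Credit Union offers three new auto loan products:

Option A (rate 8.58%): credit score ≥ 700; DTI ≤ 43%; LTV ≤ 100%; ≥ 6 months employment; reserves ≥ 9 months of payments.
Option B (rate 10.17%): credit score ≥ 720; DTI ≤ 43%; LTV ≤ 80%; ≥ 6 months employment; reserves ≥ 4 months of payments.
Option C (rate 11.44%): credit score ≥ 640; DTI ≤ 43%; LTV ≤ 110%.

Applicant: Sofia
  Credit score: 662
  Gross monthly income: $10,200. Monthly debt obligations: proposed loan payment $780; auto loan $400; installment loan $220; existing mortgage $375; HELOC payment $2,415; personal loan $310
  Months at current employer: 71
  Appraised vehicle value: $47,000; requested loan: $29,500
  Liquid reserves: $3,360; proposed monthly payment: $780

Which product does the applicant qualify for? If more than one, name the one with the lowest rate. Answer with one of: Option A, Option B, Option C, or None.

Total debts = (780 + 400 + 220 + 375 + 2,415 + 310) = 4,500; DTI = 4,500/10,200 = 44.1%.
LTV = 29,500/47,000 = 62.8%.
Reserves = 3,360/780 = 4.3 months.
Option A: score 662 < 700; DTI 44.1% > 43%; LTV 62.8% ≤ 100%; employment 71 ≥ 6 mo; reserves 4.3 < 9 mo → does not qualify.
Option B: score 662 < 720; DTI 44.1% > 43%; LTV 62.8% ≤ 80%; employment 71 ≥ 6 mo; reserves 4.3 ≥ 4 mo → does not qualify.
Option C: score 662 ≥ 640; DTI 44.1% > 43%; LTV 62.8% ≤ 110% → does not qualify.

None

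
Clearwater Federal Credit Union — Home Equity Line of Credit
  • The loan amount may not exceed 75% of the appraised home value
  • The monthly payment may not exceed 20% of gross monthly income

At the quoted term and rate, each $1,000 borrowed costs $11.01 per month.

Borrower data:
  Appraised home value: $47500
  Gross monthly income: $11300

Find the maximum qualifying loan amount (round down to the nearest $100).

$35,600

Payment cap: 20% × $11,300 = $2,260/month.
At $11.01 per $1,000, that supports 2,260/11.01 × 1,000 ≈ $205,267 → $205,200.
LTV cap: 75% × $47,500 = $35,625 → $35,600.
Binding constraint: loan-to-value.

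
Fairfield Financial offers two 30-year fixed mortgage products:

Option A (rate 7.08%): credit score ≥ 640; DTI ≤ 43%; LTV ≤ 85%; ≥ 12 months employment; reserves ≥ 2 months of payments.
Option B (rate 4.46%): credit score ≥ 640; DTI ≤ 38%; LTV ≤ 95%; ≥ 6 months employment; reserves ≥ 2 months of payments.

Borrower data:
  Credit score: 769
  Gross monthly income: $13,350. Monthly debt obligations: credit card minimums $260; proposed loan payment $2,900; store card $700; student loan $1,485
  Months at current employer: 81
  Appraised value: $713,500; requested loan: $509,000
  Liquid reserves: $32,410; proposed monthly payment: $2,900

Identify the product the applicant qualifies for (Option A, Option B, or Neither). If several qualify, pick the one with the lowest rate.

Total debts = (260 + 2,900 + 700 + 1,485) = 5,345; DTI = 5,345/13,350 = 40%.
LTV = 509,000/713,500 = 71.3%.
Reserves = 32,410/2,900 = 11.2 months.
Option A: score 769 ≥ 640; DTI 40% ≤ 43%; LTV 71.3% ≤ 85%; employment 81 ≥ 12 mo; reserves 11.2 ≥ 2 mo → qualifies.
Option B: score 769 ≥ 640; DTI 40% > 38%; LTV 71.3% ≤ 95%; employment 81 ≥ 6 mo; reserves 11.2 ≥ 2 mo → does not qualify.

Option A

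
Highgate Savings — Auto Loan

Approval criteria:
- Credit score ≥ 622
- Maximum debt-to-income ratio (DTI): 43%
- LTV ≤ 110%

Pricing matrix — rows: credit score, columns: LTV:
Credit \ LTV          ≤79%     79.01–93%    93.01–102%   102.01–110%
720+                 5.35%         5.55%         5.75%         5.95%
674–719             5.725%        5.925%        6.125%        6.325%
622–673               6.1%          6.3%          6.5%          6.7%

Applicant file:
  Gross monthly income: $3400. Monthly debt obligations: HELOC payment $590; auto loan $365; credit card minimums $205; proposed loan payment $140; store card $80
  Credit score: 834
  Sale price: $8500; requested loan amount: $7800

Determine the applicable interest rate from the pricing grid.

Credit score 834 ≥ 622; Total monthly debts = (590 + 365 + 205 + 140 + 80) = 1,380. Debt-to-income = 1,380/3,400 = 40.6% — meets 43% limit
LTV: 7,800 ÷ 8,500 = 91.8%, within 110% cap
Row: 834 falls in 720+. Column: 91.8% falls in 79.01–93%. Rate = 5.55%.

5.55%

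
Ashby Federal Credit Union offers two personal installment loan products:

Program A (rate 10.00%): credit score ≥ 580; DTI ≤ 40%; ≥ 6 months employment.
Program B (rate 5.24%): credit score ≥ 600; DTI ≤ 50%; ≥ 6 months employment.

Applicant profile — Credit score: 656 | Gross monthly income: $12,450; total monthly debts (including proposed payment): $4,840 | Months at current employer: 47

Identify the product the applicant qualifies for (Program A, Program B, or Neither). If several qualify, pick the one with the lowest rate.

DTI = 4,840/12,450 = 38.9%.
Program A: score 656 ≥ 580; DTI 38.9% ≤ 40%; employment 47 ≥ 6 mo → qualifies.
Program B: score 656 ≥ 600; DTI 38.9% ≤ 50%; employment 47 ≥ 6 mo → qualifies.
Qualifying: Program A, Program B. Lowest rate is 5.24% → Program B.

Program B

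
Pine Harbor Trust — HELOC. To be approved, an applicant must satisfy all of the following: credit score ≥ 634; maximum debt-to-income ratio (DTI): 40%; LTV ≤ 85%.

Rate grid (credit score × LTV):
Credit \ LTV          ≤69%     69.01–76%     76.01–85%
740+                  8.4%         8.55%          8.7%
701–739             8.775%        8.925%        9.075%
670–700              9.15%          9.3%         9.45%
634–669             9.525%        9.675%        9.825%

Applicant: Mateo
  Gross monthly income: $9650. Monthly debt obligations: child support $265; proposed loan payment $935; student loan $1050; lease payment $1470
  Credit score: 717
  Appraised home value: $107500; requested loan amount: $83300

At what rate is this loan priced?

9.075%

Credit score 717 ≥ 634; Total monthly debts = (265 + 935 + 1,050 + 1,470) = 3,720. Debt-to-income = 3,720/9,650 = 38.5% — meets 40% limit
Loan-to-value = 83,300/107,500 = 77.5% — pass (85% max)
Credit 717 → row 701–739; LTV 77.5% → column 76.01–85%. Grid cell → 9.075%.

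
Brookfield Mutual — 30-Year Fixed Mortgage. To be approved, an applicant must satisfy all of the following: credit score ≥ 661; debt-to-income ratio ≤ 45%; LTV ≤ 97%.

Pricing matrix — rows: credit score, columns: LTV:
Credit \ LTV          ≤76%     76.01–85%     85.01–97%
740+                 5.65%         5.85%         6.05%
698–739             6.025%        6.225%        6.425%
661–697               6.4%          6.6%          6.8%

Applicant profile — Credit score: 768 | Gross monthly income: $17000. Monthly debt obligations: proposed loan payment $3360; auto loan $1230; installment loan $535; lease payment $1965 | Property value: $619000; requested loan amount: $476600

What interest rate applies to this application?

5.85%

Credit score 768 ≥ 661; Total monthly debts = (3,360 + 1,230 + 535 + 1,965) = 7,090. DTI = 7,090/17,000 = 41.7% ≤ 45%
LTV: 476,600 ÷ 619,000 = 77%, within 97% cap
Credit 768 → row 740+; LTV 77% → column 76.01–85%. Grid cell → 5.85%.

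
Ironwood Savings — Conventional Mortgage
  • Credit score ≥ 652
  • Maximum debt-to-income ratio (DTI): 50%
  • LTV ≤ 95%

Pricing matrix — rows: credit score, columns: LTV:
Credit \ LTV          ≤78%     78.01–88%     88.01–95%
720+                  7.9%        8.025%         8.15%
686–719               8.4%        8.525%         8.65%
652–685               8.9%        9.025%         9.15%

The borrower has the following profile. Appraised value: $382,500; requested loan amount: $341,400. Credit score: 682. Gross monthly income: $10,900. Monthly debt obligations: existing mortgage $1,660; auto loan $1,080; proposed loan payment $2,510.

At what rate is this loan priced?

9.15%

Credit score 682 ≥ 652; Total monthly debts = (1,660 + 1,080 + 2,510) = 5,250. DTI: 5,250 ÷ 10,900 = 48.2%, within the 50% cap
Loan-to-value = 341,400/382,500 = 89.3% — pass (95% max)
Score 682 is in the 652–685 band; LTV 89.3% is in the 88.01–95% band → 9.15%.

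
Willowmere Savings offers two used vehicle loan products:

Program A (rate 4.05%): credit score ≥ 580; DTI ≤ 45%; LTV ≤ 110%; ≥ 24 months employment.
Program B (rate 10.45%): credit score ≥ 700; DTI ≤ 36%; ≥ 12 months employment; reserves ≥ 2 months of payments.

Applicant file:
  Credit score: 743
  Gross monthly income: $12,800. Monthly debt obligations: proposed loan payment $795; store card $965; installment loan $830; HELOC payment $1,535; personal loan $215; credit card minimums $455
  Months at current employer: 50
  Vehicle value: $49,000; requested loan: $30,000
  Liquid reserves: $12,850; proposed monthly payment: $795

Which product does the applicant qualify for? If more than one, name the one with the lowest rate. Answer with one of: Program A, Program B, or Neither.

Program A

Total debts = (795 + 965 + 830 + 1,535 + 215 + 455) = 4,795; DTI = 4,795/12,800 = 37.5%.
LTV = 30,000/49,000 = 61.2%.
Reserves = 12,850/795 = 16.2 months.
Program A: score 743 ≥ 580; DTI 37.5% ≤ 45%; LTV 61.2% ≤ 110%; employment 50 ≥ 24 mo → qualifies.
Program B: score 743 ≥ 700; DTI 37.5% > 36%; employment 50 ≥ 12 mo; reserves 16.2 ≥ 2 mo → does not qualify.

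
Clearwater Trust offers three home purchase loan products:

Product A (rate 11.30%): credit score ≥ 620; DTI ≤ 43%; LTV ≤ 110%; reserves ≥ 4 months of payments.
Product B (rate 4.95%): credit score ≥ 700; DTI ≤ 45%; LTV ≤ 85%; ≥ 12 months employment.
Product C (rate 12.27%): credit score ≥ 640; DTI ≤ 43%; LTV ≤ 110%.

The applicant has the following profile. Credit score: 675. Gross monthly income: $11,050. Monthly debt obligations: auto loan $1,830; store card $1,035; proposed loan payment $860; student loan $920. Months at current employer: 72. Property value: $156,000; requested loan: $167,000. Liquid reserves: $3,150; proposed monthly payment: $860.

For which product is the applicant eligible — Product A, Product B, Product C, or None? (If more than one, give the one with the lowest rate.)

Total debts = (1,830 + 1,035 + 860 + 920) = 4,645; DTI = 4,645/11,050 = 42%.
LTV = 167,000/156,000 = 107.1%.
Reserves = 3,150/860 = 3.7 months.
Product A: score 675 ≥ 620; DTI 42% ≤ 43%; LTV 107.1% ≤ 110%; reserves 3.7 < 4 mo → does not qualify.
Product B: score 675 < 700; DTI 42% ≤ 45%; LTV 107.1% > 85%; employment 72 ≥ 12 mo → does not qualify.
Product C: score 675 ≥ 640; DTI 42% ≤ 43%; LTV 107.1% ≤ 110% → qualifies.

Product C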